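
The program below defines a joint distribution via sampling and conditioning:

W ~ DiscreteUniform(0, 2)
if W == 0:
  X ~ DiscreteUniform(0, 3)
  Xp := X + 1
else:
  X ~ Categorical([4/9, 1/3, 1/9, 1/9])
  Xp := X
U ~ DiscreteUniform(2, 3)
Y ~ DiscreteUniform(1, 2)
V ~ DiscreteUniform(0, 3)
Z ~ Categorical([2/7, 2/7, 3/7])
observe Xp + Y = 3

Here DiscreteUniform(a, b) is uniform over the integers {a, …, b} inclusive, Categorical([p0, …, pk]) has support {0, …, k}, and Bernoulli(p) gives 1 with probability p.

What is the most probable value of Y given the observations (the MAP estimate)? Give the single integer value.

argmax_v P(Y = v | obs) = 2

Enumerate traces; 144 have nonzero weight after conditioning:
  (W=0, X=0, U=2, Y=2, V=0, Z=0) weight 1/672
  (W=0, X=0, U=2, Y=2, V=0, Z=1) weight 1/672
  (W=0, X=0, U=2, Y=2, V=0, Z=2) weight 1/448
  (W=0, X=0, U=2, Y=2, V=1, Z=0) weight 1/672
  (W=0, X=0, U=2, Y=2, V=1, Z=1) weight 1/672
  (W=0, X=0, U=2, Y=2, V=1, Z=2) weight 1/448
  (W=0, X=0, U=2, Y=2, V=2, Z=0) weight 1/672
  (W=0, X=0, U=2, Y=2, V=2, Z=1) weight 1/672
  (W=0, X=1, U=2, Y=1, V=0, Z=0) weight 1/672
  … 135 more
Group by Y:
  weight(Y=1) = 17/216
  weight(Y=2) = 11/72
Total weight = 17/216 + 11/72 = 25/108
P(Y=1 | obs) = 17/216 / 25/108 = 17/50
P(Y=2 | obs) = 11/72 / 25/108 = 33/50
argmax = 2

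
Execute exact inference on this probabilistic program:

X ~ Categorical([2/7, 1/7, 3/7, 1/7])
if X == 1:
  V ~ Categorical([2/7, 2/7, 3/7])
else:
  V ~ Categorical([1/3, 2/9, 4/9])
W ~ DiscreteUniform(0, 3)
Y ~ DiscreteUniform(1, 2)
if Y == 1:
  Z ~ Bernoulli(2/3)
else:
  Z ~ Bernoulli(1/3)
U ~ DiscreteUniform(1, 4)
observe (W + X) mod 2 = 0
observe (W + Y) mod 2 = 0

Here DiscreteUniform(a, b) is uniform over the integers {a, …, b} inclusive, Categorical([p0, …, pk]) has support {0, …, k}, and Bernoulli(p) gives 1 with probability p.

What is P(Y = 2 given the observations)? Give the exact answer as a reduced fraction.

Enumerate traces; 192 have nonzero weight after conditioning:
  (X=0, V=0, W=0, Y=2, Z=0, U=1) weight 1/504
  (X=0, V=0, W=0, Y=2, Z=0, U=2) weight 1/504
  (X=0, V=0, W=0, Y=2, Z=0, U=3) weight 1/504
  (X=0, V=0, W=0, Y=2, Z=0, U=4) weight 1/504
  (X=0, V=0, W=0, Y=2, Z=1, U=1) weight 1/1008
  (X=0, V=0, W=0, Y=2, Z=1, U=2) weight 1/1008
  (X=0, V=0, W=0, Y=2, Z=1, U=3) weight 1/1008
  (X=0, V=0, W=0, Y=2, Z=1, U=4) weight 1/1008
  (X=1, V=0, W=1, Y=1, Z=0, U=1) weight 1/2352
  … 183 more
Group by Y:
  weight(Y=1) = 1/14
  weight(Y=2) = 5/28
Total weight = 1/14 + 5/28 = 1/4
P(Y=1 | obs) = 1/14 / 1/4 = 2/7
P(Y=2 | obs) = 5/28 / 1/4 = 5/7

P(Y = 2 | obs) = 5/7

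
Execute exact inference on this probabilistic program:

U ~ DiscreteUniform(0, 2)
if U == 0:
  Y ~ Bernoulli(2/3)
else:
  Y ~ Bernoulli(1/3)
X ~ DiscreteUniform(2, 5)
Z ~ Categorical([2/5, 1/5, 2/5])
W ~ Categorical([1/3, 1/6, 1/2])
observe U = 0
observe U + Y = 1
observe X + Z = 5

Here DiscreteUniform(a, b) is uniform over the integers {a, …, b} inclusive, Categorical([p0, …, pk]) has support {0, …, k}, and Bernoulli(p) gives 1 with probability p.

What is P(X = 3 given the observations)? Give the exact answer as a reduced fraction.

Enumerate traces; 9 have nonzero weight after conditioning:
  (U=0, Y=1, X=3, Z=2, W=0) weight 1/135
  (U=0, Y=1, X=3, Z=2, W=1) weight 1/270
  (U=0, Y=1, X=3, Z=2, W=2) weight 1/90
  (U=0, Y=1, X=4, Z=1, W=0) weight 1/270
  (U=0, Y=1, X=4, Z=1, W=1) weight 1/540
  (U=0, Y=1, X=4, Z=1, W=2) weight 1/180
  (U=0, Y=1, X=5, Z=0, W=0) weight 1/135
  (U=0, Y=1, X=5, Z=0, W=1) weight 1/270
  … 1 more
Group by X:
  weight(X=3) = 1/45
  weight(X=4) = 1/90
  weight(X=5) = 1/45
Total weight = 1/45 + 1/90 + 1/45 = 1/18
P(X=3 | obs) = 1/45 / 1/18 = 2/5
P(X=4 | obs) = 1/90 / 1/18 = 1/5
P(X=5 | obs) = 1/45 / 1/18 = 2/5

P(X = 3 | obs) = 2/5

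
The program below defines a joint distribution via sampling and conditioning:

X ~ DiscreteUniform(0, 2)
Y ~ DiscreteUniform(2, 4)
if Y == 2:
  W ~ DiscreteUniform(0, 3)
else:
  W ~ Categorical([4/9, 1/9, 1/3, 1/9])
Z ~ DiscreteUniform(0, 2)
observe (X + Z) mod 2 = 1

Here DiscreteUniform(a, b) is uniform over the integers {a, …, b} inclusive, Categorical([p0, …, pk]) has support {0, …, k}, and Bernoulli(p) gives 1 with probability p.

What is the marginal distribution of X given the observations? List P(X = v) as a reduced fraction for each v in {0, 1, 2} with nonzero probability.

P(X=0) = 1/4, P(X=1) = 1/2, P(X=2) = 1/4

Enumerate traces; 48 have nonzero weight after conditioning:
  (X=0, Y=2, W=0, Z=1) weight 1/108
  (X=0, Y=2, W=1, Z=1) weight 1/108
  (X=0, Y=2, W=2, Z=1) weight 1/108
  (X=0, Y=2, W=3, Z=1) weight 1/108
  (X=0, Y=3, W=0, Z=1) weight 4/243
  (X=0, Y=3, W=1, Z=1) weight 1/243
  (X=0, Y=3, W=2, Z=1) weight 1/81
  (X=0, Y=3, W=3, Z=1) weight 1/243
  (X=1, Y=2, W=0, Z=0) weight 1/108
  (X=2, Y=2, W=0, Z=1) weight 1/108
  … 38 more
Group by X:
  weight(X=0) = 1/9
  weight(X=1) = 2/9
  weight(X=2) = 1/9
Total weight = 1/9 + 2/9 + 1/9 = 4/9
P(X=0 | obs) = 1/9 / 4/9 = 1/4
P(X=1 | obs) = 2/9 / 4/9 = 1/2
P(X=2 | obs) = 1/9 / 4/9 = 1/4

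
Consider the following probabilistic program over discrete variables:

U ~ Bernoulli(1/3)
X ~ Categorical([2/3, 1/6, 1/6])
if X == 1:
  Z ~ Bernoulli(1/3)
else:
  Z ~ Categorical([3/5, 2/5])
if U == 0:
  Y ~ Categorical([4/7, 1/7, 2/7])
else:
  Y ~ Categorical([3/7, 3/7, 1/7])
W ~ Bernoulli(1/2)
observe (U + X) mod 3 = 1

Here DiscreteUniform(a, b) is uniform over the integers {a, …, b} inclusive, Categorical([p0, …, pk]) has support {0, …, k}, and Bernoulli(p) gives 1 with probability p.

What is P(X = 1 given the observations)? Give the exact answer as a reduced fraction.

Enumerate traces; 24 have nonzero weight after conditioning:
  (U=0, X=1, Z=0, Y=0, W=0) weight 4/189
  (U=0, X=1, Z=0, Y=0, W=1) weight 4/189
  (U=0, X=1, Z=0, Y=1, W=0) weight 1/189
  (U=0, X=1, Z=0, Y=1, W=1) weight 1/189
  (U=0, X=1, Z=0, Y=2, W=0) weight 2/189
  (U=0, X=1, Z=0, Y=2, W=1) weight 2/189
  (U=0, X=1, Z=1, Y=0, W=0) weight 2/189
  (U=0, X=1, Z=1, Y=0, W=1) weight 2/189
  (U=1, X=0, Z=0, Y=0, W=0) weight 1/35
  … 15 more
Group by X:
  weight(X=0) = 2/9
  weight(X=1) = 1/9
Total weight = 2/9 + 1/9 = 1/3
P(X=0 | obs) = 2/9 / 1/3 = 2/3
P(X=1 | obs) = 1/9 / 1/3 = 1/3

P(X = 1 | obs) = 1/3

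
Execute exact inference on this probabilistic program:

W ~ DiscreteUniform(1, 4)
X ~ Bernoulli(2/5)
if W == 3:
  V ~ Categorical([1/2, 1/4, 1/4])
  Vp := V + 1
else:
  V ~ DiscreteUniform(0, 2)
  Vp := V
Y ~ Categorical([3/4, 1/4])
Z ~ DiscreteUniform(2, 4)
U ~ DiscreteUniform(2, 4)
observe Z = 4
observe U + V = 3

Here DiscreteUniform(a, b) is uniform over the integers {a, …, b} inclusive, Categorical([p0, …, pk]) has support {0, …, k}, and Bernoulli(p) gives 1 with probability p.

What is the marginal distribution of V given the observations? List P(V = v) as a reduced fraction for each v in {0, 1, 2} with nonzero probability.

Enumerate traces; 32 have nonzero weight after conditioning:
  (W=1, X=0, V=0, Y=0, Z=4, U=3) weight 1/240
  (W=1, X=0, V=0, Y=1, Z=4, U=3) weight 1/720
  (W=1, X=0, V=1, Y=0, Z=4, U=2) weight 1/240
  (W=1, X=0, V=1, Y=1, Z=4, U=2) weight 1/720
  (W=1, X=1, V=0, Y=0, Z=4, U=3) weight 1/360
  (W=1, X=1, V=0, Y=1, Z=4, U=3) weight 1/1080
  (W=1, X=1, V=1, Y=0, Z=4, U=2) weight 1/360
  (W=1, X=1, V=1, Y=1, Z=4, U=2) weight 1/1080
  … 24 more
Group by V:
  weight(V=0) = 1/24
  weight(V=1) = 5/144
Total weight = 1/24 + 5/144 = 11/144
P(V=0 | obs) = 1/24 / 11/144 = 6/11
P(V=1 | obs) = 5/144 / 11/144 = 5/11

P(V=0) = 6/11, P(V=1) = 5/11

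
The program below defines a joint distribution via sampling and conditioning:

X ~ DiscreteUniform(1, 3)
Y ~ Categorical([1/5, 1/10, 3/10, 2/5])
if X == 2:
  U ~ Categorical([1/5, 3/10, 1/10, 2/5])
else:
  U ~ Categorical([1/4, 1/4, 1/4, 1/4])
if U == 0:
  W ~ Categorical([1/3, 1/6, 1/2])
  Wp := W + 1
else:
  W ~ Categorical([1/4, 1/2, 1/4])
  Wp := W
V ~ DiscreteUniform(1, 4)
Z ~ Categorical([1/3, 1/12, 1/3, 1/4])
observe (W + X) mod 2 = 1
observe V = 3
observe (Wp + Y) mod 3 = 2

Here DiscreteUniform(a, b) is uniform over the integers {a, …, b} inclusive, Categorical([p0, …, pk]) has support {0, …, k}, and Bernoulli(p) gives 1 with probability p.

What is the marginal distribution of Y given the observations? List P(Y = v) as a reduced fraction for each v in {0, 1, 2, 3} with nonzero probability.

Enumerate traces; 108 have nonzero weight after conditioning:
  (X=1, Y=0, U=1, W=2, V=3, Z=0) weight 1/2880
  (X=1, Y=0, U=1, W=2, V=3, Z=1) weight 1/11520
  (X=1, Y=0, U=1, W=2, V=3, Z=2) weight 1/2880
  (X=1, Y=0, U=1, W=2, V=3, Z=3) weight 1/3840
  (X=1, Y=0, U=2, W=2, V=3, Z=0) weight 1/2880
  (X=1, Y=0, U=2, W=2, V=3, Z=1) weight 1/11520
  (X=1, Y=0, U=2, W=2, V=3, Z=2) weight 1/2880
  (X=1, Y=0, U=2, W=2, V=3, Z=3) weight 1/3840
  (X=1, Y=1, U=0, W=0, V=3, Z=0) weight 1/4320
  (X=1, Y=2, U=0, W=2, V=3, Z=0) weight 1/960
  … 98 more
Group by Y:
  weight(Y=0) = 49/7200
  weight(Y=1) = 17/3600
  weight(Y=2) = 1/64
  weight(Y=3) = 49/3600
Total weight = 49/7200 + 17/3600 + 1/64 + 49/3600 = 587/14400
P(Y=0 | obs) = 49/7200 / 587/14400 = 98/587
P(Y=1 | obs) = 17/3600 / 587/14400 = 68/587
P(Y=2 | obs) = 1/64 / 587/14400 = 225/587
P(Y=3 | obs) = 49/3600 / 587/14400 = 196/587

P(Y=0) = 98/587, P(Y=1) = 68/587, P(Y=2) = 225/587, P(Y=3) = 196/587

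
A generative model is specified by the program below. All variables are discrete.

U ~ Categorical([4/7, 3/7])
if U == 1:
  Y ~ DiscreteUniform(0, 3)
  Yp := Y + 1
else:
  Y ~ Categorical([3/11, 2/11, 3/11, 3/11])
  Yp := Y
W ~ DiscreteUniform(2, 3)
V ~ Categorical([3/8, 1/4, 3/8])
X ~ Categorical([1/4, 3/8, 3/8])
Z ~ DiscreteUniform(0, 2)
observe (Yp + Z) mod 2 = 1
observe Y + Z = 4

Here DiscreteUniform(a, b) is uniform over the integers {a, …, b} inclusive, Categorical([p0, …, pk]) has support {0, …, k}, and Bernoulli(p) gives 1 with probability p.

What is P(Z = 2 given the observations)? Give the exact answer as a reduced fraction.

P(Z = 2 | obs) = 1/2

Enumerate traces; 36 have nonzero weight after conditioning:
  (U=1, Y=2, W=2, V=0, X=0, Z=2) weight 3/1792
  (U=1, Y=2, W=2, V=0, X=1, Z=2) weight 9/3584
  (U=1, Y=2, W=2, V=0, X=2, Z=2) weight 9/3584
  (U=1, Y=2, W=2, V=1, X=0, Z=2) weight 1/896
  (U=1, Y=2, W=2, V=1, X=1, Z=2) weight 3/1792
  (U=1, Y=2, W=2, V=1, X=2, Z=2) weight 3/1792
  (U=1, Y=2, W=2, V=2, X=0, Z=2) weight 3/1792
  (U=1, Y=2, W=2, V=2, X=1, Z=2) weight 9/3584
  (U=1, Y=3, W=2, V=0, X=0, Z=1) weight 3/1792
  … 27 more
Group by Z:
  weight(Z=1) = 1/28
  weight(Z=2) = 1/28
Total weight = 1/28 + 1/28 = 1/14
P(Z=1 | obs) = 1/28 / 1/14 = 1/2
P(Z=2 | obs) = 1/28 / 1/14 = 1/2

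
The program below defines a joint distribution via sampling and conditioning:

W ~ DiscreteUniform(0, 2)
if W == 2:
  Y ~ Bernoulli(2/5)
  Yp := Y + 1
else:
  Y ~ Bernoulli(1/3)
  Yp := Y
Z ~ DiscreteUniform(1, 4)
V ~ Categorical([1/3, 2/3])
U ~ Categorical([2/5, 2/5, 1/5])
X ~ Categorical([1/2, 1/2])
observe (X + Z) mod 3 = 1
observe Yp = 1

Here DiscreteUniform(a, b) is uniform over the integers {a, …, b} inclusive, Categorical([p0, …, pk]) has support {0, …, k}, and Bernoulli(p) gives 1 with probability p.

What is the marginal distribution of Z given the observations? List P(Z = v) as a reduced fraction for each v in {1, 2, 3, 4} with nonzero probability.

P(Z=1) = 1/3, P(Z=3) = 1/3, P(Z=4) = 1/3

Enumerate traces; 54 have nonzero weight after conditioning:
  (W=0, Y=1, Z=1, V=0, U=0, X=0) weight 1/540
  (W=0, Y=1, Z=1, V=0, U=1, X=0) weight 1/540
  (W=0, Y=1, Z=1, V=0, U=2, X=0) weight 1/1080
  (W=0, Y=1, Z=1, V=1, U=0, X=0) weight 1/270
  (W=0, Y=1, Z=1, V=1, U=1, X=0) weight 1/270
  (W=0, Y=1, Z=1, V=1, U=2, X=0) weight 1/540
  (W=0, Y=1, Z=3, V=0, U=0, X=1) weight 1/540
  (W=0, Y=1, Z=3, V=0, U=1, X=1) weight 1/540
  (W=0, Y=1, Z=4, V=0, U=0, X=0) weight 1/540
  … 45 more
Group by Z:
  weight(Z=1) = 19/360
  weight(Z=3) = 19/360
  weight(Z=4) = 19/360
Total weight = 19/360 + 19/360 + 19/360 = 19/120
P(Z=1 | obs) = 19/360 / 19/120 = 1/3
P(Z=3 | obs) = 19/360 / 19/120 = 1/3
P(Z=4 | obs) = 19/360 / 19/120 = 1/3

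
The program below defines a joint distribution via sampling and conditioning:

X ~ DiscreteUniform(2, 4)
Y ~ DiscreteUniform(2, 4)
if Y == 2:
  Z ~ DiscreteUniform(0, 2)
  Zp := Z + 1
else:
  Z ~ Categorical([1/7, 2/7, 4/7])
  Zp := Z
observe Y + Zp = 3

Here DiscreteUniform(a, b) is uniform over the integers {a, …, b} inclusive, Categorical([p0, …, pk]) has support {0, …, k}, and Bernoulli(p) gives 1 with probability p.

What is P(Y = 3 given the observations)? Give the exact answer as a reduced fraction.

P(Y = 3 | obs) = 3/10

Enumerate traces; 6 have nonzero weight after conditioning:
  (X=2, Y=2, Z=0) weight 1/27
  (X=2, Y=3, Z=0) weight 1/63
  (X=3, Y=2, Z=0) weight 1/27
  (X=3, Y=3, Z=0) weight 1/63
  (X=4, Y=2, Z=0) weight 1/27
  (X=4, Y=3, Z=0) weight 1/63
Group by Y:
  weight(Y=2) = 1/9
  weight(Y=3) = 1/21
Total weight = 1/9 + 1/21 = 10/63
P(Y=2 | obs) = 1/9 / 10/63 = 7/10
P(Y=3 | obs) = 1/21 / 10/63 = 3/10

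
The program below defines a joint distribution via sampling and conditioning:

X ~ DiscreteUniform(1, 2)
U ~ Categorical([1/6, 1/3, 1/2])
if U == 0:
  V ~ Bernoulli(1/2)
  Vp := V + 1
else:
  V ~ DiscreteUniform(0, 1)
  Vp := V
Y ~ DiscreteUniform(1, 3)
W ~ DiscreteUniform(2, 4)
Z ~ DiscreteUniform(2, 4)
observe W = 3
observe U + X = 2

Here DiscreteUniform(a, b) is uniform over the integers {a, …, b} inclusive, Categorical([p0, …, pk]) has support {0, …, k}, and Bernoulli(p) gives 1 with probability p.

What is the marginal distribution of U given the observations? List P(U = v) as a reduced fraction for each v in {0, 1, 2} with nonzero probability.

Enumerate traces; 36 have nonzero weight after conditioning:
  (X=1, U=1, V=0, Y=1, W=3, Z=2) weight 1/324
  (X=1, U=1, V=0, Y=1, W=3, Z=3) weight 1/324
  (X=1, U=1, V=0, Y=1, W=3, Z=4) weight 1/324
  (X=1, U=1, V=0, Y=2, W=3, Z=2) weight 1/324
  (X=1, U=1, V=0, Y=2, W=3, Z=3) weight 1/324
  (X=1, U=1, V=0, Y=2, W=3, Z=4) weight 1/324
  (X=1, U=1, V=0, Y=3, W=3, Z=2) weight 1/324
  (X=1, U=1, V=0, Y=3, W=3, Z=3) weight 1/324
  (X=2, U=0, V=0, Y=1, W=3, Z=2) weight 1/648
  … 27 more
Group by U:
  weight(U=0) = 1/36
  weight(U=1) = 1/18
Total weight = 1/36 + 1/18 = 1/12
P(U=0 | obs) = 1/36 / 1/12 = 1/3
P(U=1 | obs) = 1/18 / 1/12 = 2/3

P(U=0) = 1/3, P(U=1) = 2/3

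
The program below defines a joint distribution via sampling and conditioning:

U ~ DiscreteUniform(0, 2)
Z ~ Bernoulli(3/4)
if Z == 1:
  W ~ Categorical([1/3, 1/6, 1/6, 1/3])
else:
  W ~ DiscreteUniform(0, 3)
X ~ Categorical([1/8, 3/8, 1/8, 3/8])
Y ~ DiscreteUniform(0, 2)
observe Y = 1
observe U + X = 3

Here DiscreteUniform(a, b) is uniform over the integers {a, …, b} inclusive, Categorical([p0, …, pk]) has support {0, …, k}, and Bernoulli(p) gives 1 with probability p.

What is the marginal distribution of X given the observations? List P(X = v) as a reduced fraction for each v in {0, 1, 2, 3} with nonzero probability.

P(X=1) = 3/7, P(X=2) = 1/7, P(X=3) = 3/7

Enumerate traces; 24 have nonzero weight after conditioning:
  (U=0, Z=0, W=0, X=3, Y=1) weight 1/384
  (U=0, Z=0, W=1, X=3, Y=1) weight 1/384
  (U=0, Z=0, W=2, X=3, Y=1) weight 1/384
  (U=0, Z=0, W=3, X=3, Y=1) weight 1/384
  (U=0, Z=1, W=0, X=3, Y=1) weight 1/96
  (U=0, Z=1, W=1, X=3, Y=1) weight 1/192
  (U=0, Z=1, W=2, X=3, Y=1) weight 1/192
  (U=0, Z=1, W=3, X=3, Y=1) weight 1/96
  (U=1, Z=0, W=0, X=2, Y=1) weight 1/1152
  (U=2, Z=0, W=0, X=1, Y=1) weight 1/384
  … 14 more
Group by X:
  weight(X=1) = 1/24
  weight(X=2) = 1/72
  weight(X=3) = 1/24
Total weight = 1/24 + 1/72 + 1/24 = 7/72
P(X=1 | obs) = 1/24 / 7/72 = 3/7
P(X=2 | obs) = 1/72 / 7/72 = 1/7
P(X=3 | obs) = 1/24 / 7/72 = 3/7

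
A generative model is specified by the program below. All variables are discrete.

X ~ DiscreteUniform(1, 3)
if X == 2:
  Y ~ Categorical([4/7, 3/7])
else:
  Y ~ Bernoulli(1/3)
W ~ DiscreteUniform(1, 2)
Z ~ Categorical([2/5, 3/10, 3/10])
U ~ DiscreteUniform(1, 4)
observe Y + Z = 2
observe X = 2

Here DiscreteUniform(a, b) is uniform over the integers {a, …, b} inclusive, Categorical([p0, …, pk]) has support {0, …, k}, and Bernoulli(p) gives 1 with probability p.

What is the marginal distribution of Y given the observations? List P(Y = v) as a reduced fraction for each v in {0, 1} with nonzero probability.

Enumerate traces; 16 have nonzero weight after conditioning:
  (X=2, Y=0, W=1, Z=2, U=1) weight 1/140
  (X=2, Y=0, W=1, Z=2, U=2) weight 1/140
  (X=2, Y=0, W=1, Z=2, U=3) weight 1/140
  (X=2, Y=0, W=1, Z=2, U=4) weight 1/140
  (X=2, Y=0, W=2, Z=2, U=1) weight 1/140
  (X=2, Y=0, W=2, Z=2, U=2) weight 1/140
  (X=2, Y=0, W=2, Z=2, U=3) weight 1/140
  (X=2, Y=0, W=2, Z=2, U=4) weight 1/140
  (X=2, Y=1, W=1, Z=1, U=1) weight 3/560
  … 7 more
Group by Y:
  weight(Y=0) = 2/35
  weight(Y=1) = 3/70
Total weight = 2/35 + 3/70 = 1/10
P(Y=0 | obs) = 2/35 / 1/10 = 4/7
P(Y=1 | obs) = 3/70 / 1/10 = 3/7

P(Y=0) = 4/7, P(Y=1) = 3/7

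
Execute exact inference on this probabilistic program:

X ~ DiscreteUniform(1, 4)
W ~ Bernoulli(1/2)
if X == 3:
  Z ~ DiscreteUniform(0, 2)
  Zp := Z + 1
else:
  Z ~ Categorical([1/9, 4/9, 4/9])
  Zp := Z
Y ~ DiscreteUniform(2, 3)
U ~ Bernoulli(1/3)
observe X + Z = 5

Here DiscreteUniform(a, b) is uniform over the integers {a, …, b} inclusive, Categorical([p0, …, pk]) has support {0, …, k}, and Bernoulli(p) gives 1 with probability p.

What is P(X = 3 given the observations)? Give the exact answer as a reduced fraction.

Enumerate traces; 16 have nonzero weight after conditioning:
  (X=3, W=0, Z=2, Y=2, U=0) weight 1/72
  (X=3, W=0, Z=2, Y=2, U=1) weight 1/144
  (X=3, W=0, Z=2, Y=3, U=0) weight 1/72
  (X=3, W=0, Z=2, Y=3, U=1) weight 1/144
  (X=3, W=1, Z=2, Y=2, U=0) weight 1/72
  (X=3, W=1, Z=2, Y=2, U=1) weight 1/144
  (X=3, W=1, Z=2, Y=3, U=0) weight 1/72
  (X=3, W=1, Z=2, Y=3, U=1) weight 1/144
  (X=4, W=0, Z=1, Y=2, U=0) weight 1/54
  … 7 more
Group by X:
  weight(X=3) = 1/12
  weight(X=4) = 1/9
Total weight = 1/12 + 1/9 = 7/36
P(X=3 | obs) = 1/12 / 7/36 = 3/7
P(X=4 | obs) = 1/9 / 7/36 = 4/7

P(X = 3 | obs) = 3/7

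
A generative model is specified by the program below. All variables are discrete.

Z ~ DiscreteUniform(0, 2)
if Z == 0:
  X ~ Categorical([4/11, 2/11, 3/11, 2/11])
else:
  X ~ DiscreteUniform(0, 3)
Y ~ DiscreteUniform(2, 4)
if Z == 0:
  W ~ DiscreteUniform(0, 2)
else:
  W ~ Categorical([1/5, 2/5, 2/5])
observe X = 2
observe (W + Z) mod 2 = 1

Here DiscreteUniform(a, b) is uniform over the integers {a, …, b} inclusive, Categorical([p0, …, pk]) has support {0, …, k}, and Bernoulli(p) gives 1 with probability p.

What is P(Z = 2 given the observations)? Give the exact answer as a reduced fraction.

Enumerate traces; 12 have nonzero weight after conditioning:
  (Z=0, X=2, Y=2, W=1) weight 1/99
  (Z=0, X=2, Y=3, W=1) weight 1/99
  (Z=0, X=2, Y=4, W=1) weight 1/99
  (Z=1, X=2, Y=2, W=0) weight 1/180
  (Z=1, X=2, Y=2, W=2) weight 1/90
  (Z=1, X=2, Y=3, W=0) weight 1/180
  (Z=1, X=2, Y=3, W=2) weight 1/90
  (Z=1, X=2, Y=4, W=0) weight 1/180
  (Z=2, X=2, Y=2, W=1) weight 1/90
  … 3 more
Group by Z:
  weight(Z=0) = 1/33
  weight(Z=1) = 1/20
  weight(Z=2) = 1/30
Total weight = 1/33 + 1/20 + 1/30 = 5/44
P(Z=0 | obs) = 1/33 / 5/44 = 4/15
P(Z=1 | obs) = 1/20 / 5/44 = 11/25
P(Z=2 | obs) = 1/30 / 5/44 = 22/75

P(Z = 2 | obs) = 22/75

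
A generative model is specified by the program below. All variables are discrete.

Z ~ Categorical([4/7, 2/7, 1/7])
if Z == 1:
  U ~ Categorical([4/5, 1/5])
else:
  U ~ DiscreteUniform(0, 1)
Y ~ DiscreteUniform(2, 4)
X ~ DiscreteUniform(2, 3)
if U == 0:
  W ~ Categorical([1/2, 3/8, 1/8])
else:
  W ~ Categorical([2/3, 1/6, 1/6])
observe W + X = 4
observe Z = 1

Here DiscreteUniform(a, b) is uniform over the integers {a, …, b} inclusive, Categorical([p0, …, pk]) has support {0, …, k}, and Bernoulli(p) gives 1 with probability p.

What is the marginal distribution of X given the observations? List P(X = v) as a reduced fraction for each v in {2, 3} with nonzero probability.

Enumerate traces; 12 have nonzero weight after conditioning:
  (Z=1, U=0, Y=2, X=2, W=2) weight 1/210
  (Z=1, U=0, Y=2, X=3, W=1) weight 1/70
  (Z=1, U=0, Y=3, X=2, W=2) weight 1/210
  (Z=1, U=0, Y=3, X=3, W=1) weight 1/70
  (Z=1, U=0, Y=4, X=2, W=2) weight 1/210
  (Z=1, U=0, Y=4, X=3, W=1) weight 1/70
  (Z=1, U=1, Y=2, X=2, W=2) weight 1/630
  (Z=1, U=1, Y=2, X=3, W=1) weight 1/630
  … 4 more
Group by X:
  weight(X=2) = 2/105
  weight(X=3) = 1/21
Total weight = 2/105 + 1/21 = 1/15
P(X=2 | obs) = 2/105 / 1/15 = 2/7
P(X=3 | obs) = 1/21 / 1/15 = 5/7

P(X=2) = 2/7, P(X=3) = 5/7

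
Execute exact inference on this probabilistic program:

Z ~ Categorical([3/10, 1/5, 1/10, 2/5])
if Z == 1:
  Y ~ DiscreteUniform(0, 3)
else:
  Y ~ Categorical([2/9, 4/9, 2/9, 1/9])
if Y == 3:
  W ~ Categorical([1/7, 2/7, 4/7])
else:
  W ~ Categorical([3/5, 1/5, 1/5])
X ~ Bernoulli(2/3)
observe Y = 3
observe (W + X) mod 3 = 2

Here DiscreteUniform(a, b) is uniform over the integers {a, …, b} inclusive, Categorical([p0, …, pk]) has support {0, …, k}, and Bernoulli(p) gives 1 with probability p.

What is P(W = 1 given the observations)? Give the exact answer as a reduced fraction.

Enumerate traces; 8 have nonzero weight after conditioning:
  (Z=0, Y=3, W=1, X=1) weight 2/315
  (Z=0, Y=3, W=2, X=0) weight 2/315
  (Z=1, Y=3, W=1, X=1) weight 1/105
  (Z=1, Y=3, W=2, X=0) weight 1/105
  (Z=2, Y=3, W=1, X=1) weight 2/945
  (Z=2, Y=3, W=2, X=0) weight 2/945
  (Z=3, Y=3, W=1, X=1) weight 8/945
  (Z=3, Y=3, W=2, X=0) weight 8/945
Group by W:
  weight(W=1) = 5/189
  weight(W=2) = 5/189
Total weight = 5/189 + 5/189 = 10/189
P(W=1 | obs) = 5/189 / 10/189 = 1/2
P(W=2 | obs) = 5/189 / 10/189 = 1/2

P(W = 1 | obs) = 1/2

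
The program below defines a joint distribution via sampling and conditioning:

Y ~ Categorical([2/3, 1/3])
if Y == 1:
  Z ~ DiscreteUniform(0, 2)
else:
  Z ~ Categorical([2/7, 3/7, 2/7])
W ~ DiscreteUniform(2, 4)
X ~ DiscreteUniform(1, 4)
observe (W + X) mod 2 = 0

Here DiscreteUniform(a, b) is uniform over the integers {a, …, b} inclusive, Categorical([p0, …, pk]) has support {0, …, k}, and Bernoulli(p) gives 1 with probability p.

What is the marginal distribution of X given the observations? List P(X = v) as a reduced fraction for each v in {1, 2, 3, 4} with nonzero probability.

P(X=1) = 1/6, P(X=2) = 1/3, P(X=3) = 1/6, P(X=4) = 1/3

Enumerate traces; 36 have nonzero weight after conditioning:
  (Y=0, Z=0, W=2, X=2) weight 1/63
  (Y=0, Z=0, W=2, X=4) weight 1/63
  (Y=0, Z=0, W=3, X=1) weight 1/63
  (Y=0, Z=0, W=3, X=3) weight 1/63
  (Y=0, Z=0, W=4, X=2) weight 1/63
  (Y=0, Z=0, W=4, X=4) weight 1/63
  (Y=0, Z=1, W=2, X=2) weight 1/42
  (Y=0, Z=1, W=2, X=4) weight 1/42
  … 28 more
Group by X:
  weight(X=1) = 1/12
  weight(X=2) = 1/6
  weight(X=3) = 1/12
  weight(X=4) = 1/6
Total weight = 1/12 + 1/6 + 1/12 + 1/6 = 1/2
P(X=1 | obs) = 1/12 / 1/2 = 1/6
P(X=2 | obs) = 1/6 / 1/2 = 1/3
P(X=3 | obs) = 1/12 / 1/2 = 1/6
P(X=4 | obs) = 1/6 / 1/2 = 1/3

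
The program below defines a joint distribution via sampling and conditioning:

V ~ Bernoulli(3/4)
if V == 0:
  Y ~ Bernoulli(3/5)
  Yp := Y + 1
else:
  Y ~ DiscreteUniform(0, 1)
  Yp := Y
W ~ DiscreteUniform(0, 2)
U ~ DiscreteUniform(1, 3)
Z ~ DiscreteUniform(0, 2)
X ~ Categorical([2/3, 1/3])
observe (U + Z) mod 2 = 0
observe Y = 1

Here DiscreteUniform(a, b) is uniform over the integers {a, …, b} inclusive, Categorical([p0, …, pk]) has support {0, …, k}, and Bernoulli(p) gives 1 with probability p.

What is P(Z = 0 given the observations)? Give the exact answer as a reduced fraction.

P(Z = 0 | obs) = 1/4

Enumerate traces; 48 have nonzero weight after conditioning:
  (V=0, Y=1, W=0, U=1, Z=1, X=0) weight 1/270
  (V=0, Y=1, W=0, U=1, Z=1, X=1) weight 1/540
  (V=0, Y=1, W=0, U=2, Z=0, X=0) weight 1/270
  (V=0, Y=1, W=0, U=2, Z=0, X=1) weight 1/540
  (V=0, Y=1, W=0, U=2, Z=2, X=0) weight 1/270
  (V=0, Y=1, W=0, U=2, Z=2, X=1) weight 1/540
  (V=0, Y=1, W=0, U=3, Z=1, X=0) weight 1/270
  (V=0, Y=1, W=0, U=3, Z=1, X=1) weight 1/540
  … 40 more
Group by Z:
  weight(Z=0) = 7/120
  weight(Z=1) = 7/60
  weight(Z=2) = 7/120
Total weight = 7/120 + 7/60 + 7/120 = 7/30
P(Z=0 | obs) = 7/120 / 7/30 = 1/4
P(Z=1 | obs) = 7/60 / 7/30 = 1/2
P(Z=2 | obs) = 7/120 / 7/30 = 1/4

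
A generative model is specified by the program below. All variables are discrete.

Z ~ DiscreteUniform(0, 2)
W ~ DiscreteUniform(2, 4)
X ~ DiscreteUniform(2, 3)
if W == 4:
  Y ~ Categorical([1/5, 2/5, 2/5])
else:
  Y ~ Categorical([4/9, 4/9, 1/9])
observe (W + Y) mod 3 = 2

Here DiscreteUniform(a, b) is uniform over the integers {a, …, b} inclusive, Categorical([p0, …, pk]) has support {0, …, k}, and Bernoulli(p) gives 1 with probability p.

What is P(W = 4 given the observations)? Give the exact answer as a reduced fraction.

P(W = 4 | obs) = 18/43

Enumerate traces; 18 have nonzero weight after conditioning:
  (Z=0, W=2, X=2, Y=0) weight 2/81
  (Z=0, W=2, X=3, Y=0) weight 2/81
  (Z=0, W=3, X=2, Y=2) weight 1/162
  (Z=0, W=3, X=3, Y=2) weight 1/162
  (Z=0, W=4, X=2, Y=1) weight 1/45
  (Z=0, W=4, X=3, Y=1) weight 1/45
  (Z=1, W=2, X=2, Y=0) weight 2/81
  (Z=1, W=2, X=3, Y=0) weight 2/81
  … 10 more
Group by W:
  weight(W=2) = 4/27
  weight(W=3) = 1/27
  weight(W=4) = 2/15
Total weight = 4/27 + 1/27 + 2/15 = 43/135
P(W=2 | obs) = 4/27 / 43/135 = 20/43
P(W=3 | obs) = 1/27 / 43/135 = 5/43
P(W=4 | obs) = 2/15 / 43/135 = 18/43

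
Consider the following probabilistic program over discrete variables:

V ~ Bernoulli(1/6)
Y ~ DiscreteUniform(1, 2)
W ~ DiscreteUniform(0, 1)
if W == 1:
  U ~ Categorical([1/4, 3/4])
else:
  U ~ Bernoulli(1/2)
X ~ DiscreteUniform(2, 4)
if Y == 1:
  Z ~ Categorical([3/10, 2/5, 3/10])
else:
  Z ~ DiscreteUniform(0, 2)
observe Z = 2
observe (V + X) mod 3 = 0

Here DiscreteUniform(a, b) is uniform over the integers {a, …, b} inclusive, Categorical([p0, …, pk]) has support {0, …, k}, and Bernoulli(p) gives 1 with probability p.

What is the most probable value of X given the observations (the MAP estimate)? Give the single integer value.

argmax_v P(X = v | obs) = 3

Enumerate traces; 16 have nonzero weight after conditioning:
  (V=0, Y=1, W=0, U=0, X=3, Z=2) weight 1/96
  (V=0, Y=1, W=0, U=1, X=3, Z=2) weight 1/96
  (V=0, Y=1, W=1, U=0, X=3, Z=2) weight 1/192
  (V=0, Y=1, W=1, U=1, X=3, Z=2) weight 1/64
  (V=0, Y=2, W=0, U=0, X=3, Z=2) weight 5/432
  (V=0, Y=2, W=0, U=1, X=3, Z=2) weight 5/432
  (V=0, Y=2, W=1, U=0, X=3, Z=2) weight 5/864
  (V=0, Y=2, W=1, U=1, X=3, Z=2) weight 5/288
  (V=1, Y=1, W=0, U=0, X=2, Z=2) weight 1/480
  … 7 more
Group by X:
  weight(X=2) = 19/1080
  weight(X=3) = 19/216
Total weight = 19/1080 + 19/216 = 19/180
P(X=2 | obs) = 19/1080 / 19/180 = 1/6
P(X=3 | obs) = 19/216 / 19/180 = 5/6
argmax = 3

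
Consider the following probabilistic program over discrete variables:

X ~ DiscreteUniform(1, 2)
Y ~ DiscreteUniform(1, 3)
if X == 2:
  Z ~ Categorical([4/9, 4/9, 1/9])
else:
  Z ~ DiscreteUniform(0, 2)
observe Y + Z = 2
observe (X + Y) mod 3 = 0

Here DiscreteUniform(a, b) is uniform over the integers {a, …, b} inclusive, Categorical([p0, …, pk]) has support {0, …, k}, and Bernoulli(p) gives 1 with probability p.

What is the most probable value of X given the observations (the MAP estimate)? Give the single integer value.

argmax_v P(X = v | obs) = 2

Enumerate traces; 2 have nonzero weight after conditioning:
  (X=1, Y=2, Z=0) weight 1/18
  (X=2, Y=1, Z=1) weight 2/27
Group by X:
  weight(X=1) = 1/18
  weight(X=2) = 2/27
Total weight = 1/18 + 2/27 = 7/54
P(X=1 | obs) = 1/18 / 7/54 = 3/7
P(X=2 | obs) = 2/27 / 7/54 = 4/7
argmax = 2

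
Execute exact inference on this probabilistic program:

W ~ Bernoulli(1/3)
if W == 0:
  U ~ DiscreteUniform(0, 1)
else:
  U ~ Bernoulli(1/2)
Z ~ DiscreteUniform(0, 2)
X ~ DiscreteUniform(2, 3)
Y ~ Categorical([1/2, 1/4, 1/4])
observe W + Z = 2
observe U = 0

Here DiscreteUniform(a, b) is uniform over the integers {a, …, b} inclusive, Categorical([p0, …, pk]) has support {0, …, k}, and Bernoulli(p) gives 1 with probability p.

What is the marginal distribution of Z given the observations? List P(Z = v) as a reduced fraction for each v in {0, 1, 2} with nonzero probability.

P(Z=1) = 1/3, P(Z=2) = 2/3

Enumerate traces; 12 have nonzero weight after conditioning:
  (W=0, U=0, Z=2, X=2, Y=0) weight 1/36
  (W=0, U=0, Z=2, X=2, Y=1) weight 1/72
  (W=0, U=0, Z=2, X=2, Y=2) weight 1/72
  (W=0, U=0, Z=2, X=3, Y=0) weight 1/36
  (W=0, U=0, Z=2, X=3, Y=1) weight 1/72
  (W=0, U=0, Z=2, X=3, Y=2) weight 1/72
  (W=1, U=0, Z=1, X=2, Y=0) weight 1/72
  (W=1, U=0, Z=1, X=2, Y=1) weight 1/144
  … 4 more
Group by Z:
  weight(Z=1) = 1/18
  weight(Z=2) = 1/9
Total weight = 1/18 + 1/9 = 1/6
P(Z=1 | obs) = 1/18 / 1/6 = 1/3
P(Z=2 | obs) = 1/9 / 1/6 = 2/3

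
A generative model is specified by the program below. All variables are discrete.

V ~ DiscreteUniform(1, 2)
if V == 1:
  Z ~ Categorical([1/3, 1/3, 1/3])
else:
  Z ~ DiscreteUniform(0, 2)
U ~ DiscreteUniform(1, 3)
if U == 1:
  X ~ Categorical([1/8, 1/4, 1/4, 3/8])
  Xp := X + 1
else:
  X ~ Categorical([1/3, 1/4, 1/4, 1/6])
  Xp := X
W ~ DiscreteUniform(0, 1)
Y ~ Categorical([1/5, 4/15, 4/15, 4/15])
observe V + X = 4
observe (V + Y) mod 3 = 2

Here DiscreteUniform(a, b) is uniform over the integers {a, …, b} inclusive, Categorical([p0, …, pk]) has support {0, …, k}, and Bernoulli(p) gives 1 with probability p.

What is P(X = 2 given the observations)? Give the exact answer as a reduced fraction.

P(X = 2 | obs) = 63/97

Enumerate traces; 54 have nonzero weight after conditioning:
  (V=1, Z=0, U=1, X=3, W=0, Y=1) weight 1/360
  (V=1, Z=0, U=1, X=3, W=1, Y=1) weight 1/360
  (V=1, Z=0, U=2, X=3, W=0, Y=1) weight 1/810
  (V=1, Z=0, U=2, X=3, W=1, Y=1) weight 1/810
  (V=1, Z=0, U=3, X=3, W=0, Y=1) weight 1/810
  (V=1, Z=0, U=3, X=3, W=1, Y=1) weight 1/810
  (V=1, Z=1, U=1, X=3, W=0, Y=1) weight 1/360
  (V=1, Z=1, U=1, X=3, W=1, Y=1) weight 1/360
  (V=2, Z=0, U=1, X=2, W=0, Y=0) weight 1/720
  … 45 more
Group by X:
  weight(X=2) = 7/120
  weight(X=3) = 17/540
Total weight = 7/120 + 17/540 = 97/1080
P(X=2 | obs) = 7/120 / 97/1080 = 63/97
P(X=3 | obs) = 17/540 / 97/1080 = 34/97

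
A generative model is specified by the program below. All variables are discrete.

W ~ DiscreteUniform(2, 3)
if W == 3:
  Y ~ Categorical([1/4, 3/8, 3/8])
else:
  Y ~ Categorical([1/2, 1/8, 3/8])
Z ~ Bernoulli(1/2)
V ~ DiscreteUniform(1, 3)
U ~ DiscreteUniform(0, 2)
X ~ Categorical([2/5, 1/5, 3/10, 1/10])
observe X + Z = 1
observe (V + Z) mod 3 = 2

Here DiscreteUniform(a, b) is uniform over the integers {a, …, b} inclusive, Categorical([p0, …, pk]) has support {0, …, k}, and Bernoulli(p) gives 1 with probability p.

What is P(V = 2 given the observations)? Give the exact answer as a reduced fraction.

Enumerate traces; 36 have nonzero weight after conditioning:
  (W=2, Y=0, Z=0, V=2, U=0, X=1) weight 1/360
  (W=2, Y=0, Z=0, V=2, U=1, X=1) weight 1/360
  (W=2, Y=0, Z=0, V=2, U=2, X=1) weight 1/360
  (W=2, Y=0, Z=1, V=1, U=0, X=0) weight 1/180
  (W=2, Y=0, Z=1, V=1, U=1, X=0) weight 1/180
  (W=2, Y=0, Z=1, V=1, U=2, X=0) weight 1/180
  (W=2, Y=1, Z=0, V=2, U=0, X=1) weight 1/1440
  (W=2, Y=1, Z=0, V=2, U=1, X=1) weight 1/1440
  … 28 more
Group by V:
  weight(V=1) = 1/15
  weight(V=2) = 1/30
Total weight = 1/15 + 1/30 = 1/10
P(V=1 | obs) = 1/15 / 1/10 = 2/3
P(V=2 | obs) = 1/30 / 1/10 = 1/3

P(V = 2 | obs) = 1/3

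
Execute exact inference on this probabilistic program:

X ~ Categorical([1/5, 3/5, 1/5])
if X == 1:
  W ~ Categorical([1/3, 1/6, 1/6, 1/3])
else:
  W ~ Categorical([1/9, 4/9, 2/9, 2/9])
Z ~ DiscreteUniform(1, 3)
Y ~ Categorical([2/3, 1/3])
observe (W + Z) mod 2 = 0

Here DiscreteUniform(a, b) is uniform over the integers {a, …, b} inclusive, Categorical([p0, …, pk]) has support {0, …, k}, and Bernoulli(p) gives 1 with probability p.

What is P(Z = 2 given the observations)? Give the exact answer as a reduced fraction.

Enumerate traces; 36 have nonzero weight after conditioning:
  (X=0, W=0, Z=2, Y=0) weight 2/405
  (X=0, W=0, Z=2, Y=1) weight 1/405
  (X=0, W=1, Z=1, Y=0) weight 8/405
  (X=0, W=1, Z=1, Y=1) weight 4/405
  (X=0, W=1, Z=3, Y=0) weight 8/405
  (X=0, W=1, Z=3, Y=1) weight 4/405
  (X=0, W=2, Z=2, Y=0) weight 4/405
  (X=0, W=2, Z=2, Y=1) weight 2/405
  … 28 more
Group by Z:
  weight(Z=1) = 17/90
  weight(Z=2) = 13/90
  weight(Z=3) = 17/90
Total weight = 17/90 + 13/90 + 17/90 = 47/90
P(Z=1 | obs) = 17/90 / 47/90 = 17/47
P(Z=2 | obs) = 13/90 / 47/90 = 13/47
P(Z=3 | obs) = 17/90 / 47/90 = 17/47

P(Z = 2 | obs) = 13/47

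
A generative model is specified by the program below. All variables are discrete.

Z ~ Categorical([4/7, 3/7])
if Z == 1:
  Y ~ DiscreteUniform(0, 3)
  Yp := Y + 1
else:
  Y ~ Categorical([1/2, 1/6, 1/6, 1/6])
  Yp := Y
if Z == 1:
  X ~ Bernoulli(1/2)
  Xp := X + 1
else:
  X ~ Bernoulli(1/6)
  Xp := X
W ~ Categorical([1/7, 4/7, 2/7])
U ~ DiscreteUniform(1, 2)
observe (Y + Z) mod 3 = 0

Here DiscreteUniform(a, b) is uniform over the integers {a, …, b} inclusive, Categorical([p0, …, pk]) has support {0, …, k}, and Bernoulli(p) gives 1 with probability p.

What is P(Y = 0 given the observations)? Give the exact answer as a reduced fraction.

Enumerate traces; 36 have nonzero weight after conditioning:
  (Z=0, Y=0, X=0, W=0, U=1) weight 5/294
  (Z=0, Y=0, X=0, W=0, U=2) weight 5/294
  (Z=0, Y=0, X=0, W=1, U=1) weight 10/147
  (Z=0, Y=0, X=0, W=1, U=2) weight 10/147
  (Z=0, Y=0, X=0, W=2, U=1) weight 5/147
  (Z=0, Y=0, X=0, W=2, U=2) weight 5/147
  (Z=0, Y=0, X=1, W=0, U=1) weight 1/294
  (Z=0, Y=0, X=1, W=0, U=2) weight 1/294
  (Z=0, Y=3, X=0, W=0, U=1) weight 5/882
  (Z=1, Y=2, X=0, W=0, U=1) weight 3/784
  … 26 more
Group by Y:
  weight(Y=0) = 2/7
  weight(Y=2) = 3/28
  weight(Y=3) = 2/21
Total weight = 2/7 + 3/28 + 2/21 = 41/84
P(Y=0 | obs) = 2/7 / 41/84 = 24/41
P(Y=2 | obs) = 3/28 / 41/84 = 9/41
P(Y=3 | obs) = 2/21 / 41/84 = 8/41

P(Y = 0 | obs) = 24/41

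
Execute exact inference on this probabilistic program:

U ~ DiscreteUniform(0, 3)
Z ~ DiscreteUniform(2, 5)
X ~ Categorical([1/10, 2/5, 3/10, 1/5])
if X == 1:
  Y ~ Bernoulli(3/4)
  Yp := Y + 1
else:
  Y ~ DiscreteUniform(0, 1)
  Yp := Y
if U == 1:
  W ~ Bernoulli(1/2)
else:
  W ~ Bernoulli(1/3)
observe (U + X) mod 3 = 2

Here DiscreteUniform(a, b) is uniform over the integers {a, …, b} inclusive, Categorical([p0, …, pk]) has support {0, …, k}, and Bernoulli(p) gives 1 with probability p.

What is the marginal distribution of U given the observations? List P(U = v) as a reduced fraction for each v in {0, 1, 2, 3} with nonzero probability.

Enumerate traces; 80 have nonzero weight after conditioning:
  (U=0, Z=2, X=2, Y=0, W=0) weight 1/160
  (U=0, Z=2, X=2, Y=0, W=1) weight 1/320
  (U=0, Z=2, X=2, Y=1, W=0) weight 1/160
  (U=0, Z=2, X=2, Y=1, W=1) weight 1/320
  (U=0, Z=3, X=2, Y=0, W=0) weight 1/160
  (U=0, Z=3, X=2, Y=0, W=1) weight 1/320
  (U=0, Z=3, X=2, Y=1, W=0) weight 1/160
  (U=0, Z=3, X=2, Y=1, W=1) weight 1/320
  (U=1, Z=2, X=1, Y=0, W=0) weight 1/320
  (U=2, Z=2, X=0, Y=0, W=0) weight 1/480
  … 70 more
Group by U:
  weight(U=0) = 3/40
  weight(U=1) = 1/10
  weight(U=2) = 3/40
  weight(U=3) = 3/40
Total weight = 3/40 + 1/10 + 3/40 + 3/40 = 13/40
P(U=0 | obs) = 3/40 / 13/40 = 3/13
P(U=1 | obs) = 1/10 / 13/40 = 4/13
P(U=2 | obs) = 3/40 / 13/40 = 3/13
P(U=3 | obs) = 3/40 / 13/40 = 3/13

P(U=0) = 3/13, P(U=1) = 4/13, P(U=2) = 3/13, P(U=3) = 3/13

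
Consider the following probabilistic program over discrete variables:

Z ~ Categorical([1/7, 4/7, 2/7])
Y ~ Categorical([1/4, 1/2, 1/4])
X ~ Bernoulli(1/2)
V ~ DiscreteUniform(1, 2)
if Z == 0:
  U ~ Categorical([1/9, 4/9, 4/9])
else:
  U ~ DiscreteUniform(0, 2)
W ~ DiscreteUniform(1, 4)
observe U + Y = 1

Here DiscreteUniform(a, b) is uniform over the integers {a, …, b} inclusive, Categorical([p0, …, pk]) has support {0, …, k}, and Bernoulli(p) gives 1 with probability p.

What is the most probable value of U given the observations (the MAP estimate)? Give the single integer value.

Enumerate traces; 96 have nonzero weight after conditioning:
  (Z=0, Y=0, X=0, V=1, U=1, W=1) weight 1/1008
  (Z=0, Y=0, X=0, V=1, U=1, W=2) weight 1/1008
  (Z=0, Y=0, X=0, V=1, U=1, W=3) weight 1/1008
  (Z=0, Y=0, X=0, V=1, U=1, W=4) weight 1/1008
  (Z=0, Y=0, X=0, V=2, U=1, W=1) weight 1/1008
  (Z=0, Y=0, X=0, V=2, U=1, W=2) weight 1/1008
  (Z=0, Y=0, X=0, V=2, U=1, W=3) weight 1/1008
  (Z=0, Y=0, X=0, V=2, U=1, W=4) weight 1/1008
  (Z=0, Y=1, X=0, V=1, U=0, W=1) weight 1/2016
  … 87 more
Group by U:
  weight(U=0) = 19/126
  weight(U=1) = 11/126
Total weight = 19/126 + 11/126 = 5/21
P(U=0 | obs) = 19/126 / 5/21 = 19/30
P(U=1 | obs) = 11/126 / 5/21 = 11/30
argmax = 0

argmax_v P(U = v | obs) = 0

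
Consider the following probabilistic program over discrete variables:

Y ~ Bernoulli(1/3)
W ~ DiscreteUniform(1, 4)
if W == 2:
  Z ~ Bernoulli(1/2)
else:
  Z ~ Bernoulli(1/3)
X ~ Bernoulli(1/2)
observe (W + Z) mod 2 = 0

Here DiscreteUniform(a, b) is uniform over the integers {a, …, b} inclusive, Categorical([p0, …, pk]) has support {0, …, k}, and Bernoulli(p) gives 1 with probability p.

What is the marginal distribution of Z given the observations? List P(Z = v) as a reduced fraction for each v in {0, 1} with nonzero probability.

P(Z=0) = 7/11, P(Z=1) = 4/11

Enumerate traces; 16 have nonzero weight after conditioning:
  (Y=0, W=1, Z=1, X=0) weight 1/36
  (Y=0, W=1, Z=1, X=1) weight 1/36
  (Y=0, W=2, Z=0, X=0) weight 1/24
  (Y=0, W=2, Z=0, X=1) weight 1/24
  (Y=0, W=3, Z=1, X=0) weight 1/36
  (Y=0, W=3, Z=1, X=1) weight 1/36
  (Y=0, W=4, Z=0, X=0) weight 1/18
  (Y=0, W=4, Z=0, X=1) weight 1/18
  … 8 more
Group by Z:
  weight(Z=0) = 7/24
  weight(Z=1) = 1/6
Total weight = 7/24 + 1/6 = 11/24
P(Z=0 | obs) = 7/24 / 11/24 = 7/11
P(Z=1 | obs) = 1/6 / 11/24 = 4/11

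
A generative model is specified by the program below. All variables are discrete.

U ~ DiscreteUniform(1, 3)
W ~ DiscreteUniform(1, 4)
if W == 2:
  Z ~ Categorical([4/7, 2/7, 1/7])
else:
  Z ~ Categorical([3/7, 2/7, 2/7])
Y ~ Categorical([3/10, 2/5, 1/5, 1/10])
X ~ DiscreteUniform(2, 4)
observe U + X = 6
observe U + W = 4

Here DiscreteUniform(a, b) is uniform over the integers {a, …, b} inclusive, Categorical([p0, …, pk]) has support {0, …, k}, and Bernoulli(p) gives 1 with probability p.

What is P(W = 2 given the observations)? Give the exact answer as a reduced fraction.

P(W = 2 | obs) = 1/2

Enumerate traces; 24 have nonzero weight after conditioning:
  (U=2, W=2, Z=0, Y=0, X=4) weight 1/210
  (U=2, W=2, Z=0, Y=1, X=4) weight 2/315
  (U=2, W=2, Z=0, Y=2, X=4) weight 1/315
  (U=2, W=2, Z=0, Y=3, X=4) weight 1/630
  (U=2, W=2, Z=1, Y=0, X=4) weight 1/420
  (U=2, W=2, Z=1, Y=1, X=4) weight 1/315
  (U=2, W=2, Z=1, Y=2, X=4) weight 1/630
  (U=2, W=2, Z=1, Y=3, X=4) weight 1/1260
  (U=3, W=1, Z=0, Y=0, X=3) weight 1/280
  … 15 more
Group by W:
  weight(W=1) = 1/36
  weight(W=2) = 1/36
Total weight = 1/36 + 1/36 = 1/18
P(W=1 | obs) = 1/36 / 1/18 = 1/2
P(W=2 | obs) = 1/36 / 1/18 = 1/2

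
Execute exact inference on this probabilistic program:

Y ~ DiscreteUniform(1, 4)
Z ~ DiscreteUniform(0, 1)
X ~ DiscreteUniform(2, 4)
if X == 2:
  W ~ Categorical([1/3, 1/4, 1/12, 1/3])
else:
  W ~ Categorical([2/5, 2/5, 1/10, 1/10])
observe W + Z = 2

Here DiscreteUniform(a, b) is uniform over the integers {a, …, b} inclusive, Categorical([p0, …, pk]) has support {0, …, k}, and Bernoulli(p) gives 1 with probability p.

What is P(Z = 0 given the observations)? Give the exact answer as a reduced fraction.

Enumerate traces; 24 have nonzero weight after conditioning:
  (Y=1, Z=0, X=2, W=2) weight 1/288
  (Y=1, Z=0, X=3, W=2) weight 1/240
  (Y=1, Z=0, X=4, W=2) weight 1/240
  (Y=1, Z=1, X=2, W=1) weight 1/96
  (Y=1, Z=1, X=3, W=1) weight 1/60
  (Y=1, Z=1, X=4, W=1) weight 1/60
  (Y=2, Z=0, X=2, W=2) weight 1/288
  (Y=2, Z=0, X=3, W=2) weight 1/240
  … 16 more
Group by Z:
  weight(Z=0) = 17/360
  weight(Z=1) = 7/40
Total weight = 17/360 + 7/40 = 2/9
P(Z=0 | obs) = 17/360 / 2/9 = 17/80
P(Z=1 | obs) = 7/40 / 2/9 = 63/80

P(Z = 0 | obs) = 17/80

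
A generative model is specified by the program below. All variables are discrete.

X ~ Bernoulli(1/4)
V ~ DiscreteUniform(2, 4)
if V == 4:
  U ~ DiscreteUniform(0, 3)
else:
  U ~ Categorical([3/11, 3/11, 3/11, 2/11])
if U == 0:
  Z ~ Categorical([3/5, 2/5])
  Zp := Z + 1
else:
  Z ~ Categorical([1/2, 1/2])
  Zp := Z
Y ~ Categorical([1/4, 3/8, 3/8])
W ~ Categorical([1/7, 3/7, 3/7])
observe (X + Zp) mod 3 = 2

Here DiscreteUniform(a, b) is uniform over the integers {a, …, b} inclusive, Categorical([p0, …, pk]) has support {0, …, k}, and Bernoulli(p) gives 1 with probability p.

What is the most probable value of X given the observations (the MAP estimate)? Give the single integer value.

Enumerate traces; 135 have nonzero weight after conditioning:
  (X=0, V=2, U=0, Z=1, Y=0, W=0) weight 3/3080
  (X=0, V=2, U=0, Z=1, Y=0, W=1) weight 9/3080
  (X=0, V=2, U=0, Z=1, Y=0, W=2) weight 9/3080
  (X=0, V=2, U=0, Z=1, Y=1, W=0) weight 9/6160
  (X=0, V=2, U=0, Z=1, Y=1, W=1) weight 27/6160
  (X=0, V=2, U=0, Z=1, Y=1, W=2) weight 27/6160
  (X=0, V=2, U=0, Z=1, Y=2, W=0) weight 9/6160
  (X=0, V=2, U=0, Z=1, Y=2, W=1) weight 27/6160
  (X=1, V=2, U=0, Z=0, Y=0, W=0) weight 3/6160
  … 126 more
Group by X:
  weight(X=0) = 7/88
  weight(X=1) = 139/1056
Total weight = 7/88 + 139/1056 = 223/1056
P(X=0 | obs) = 7/88 / 223/1056 = 84/223
P(X=1 | obs) = 139/1056 / 223/1056 = 139/223
argmax = 1

argmax_v P(X = v | obs) = 1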